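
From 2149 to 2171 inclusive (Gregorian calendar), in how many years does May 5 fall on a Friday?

Track May 5's weekday year by year (advancing +1, or +2 across a Feb 29):
  2149: Mon  2150: Tue (+1)  2151: Wed (+1)  2152: Fri (+2) ✓  2153: Sat (+1)
  2154: Sun (+1)  2155: Mon (+1)  2156: Wed (+2)  2157: Thu (+1)  2158: Fri (+1) ✓
  2159: Sat (+1)  2160: Mon (+2)  2161: Tue (+1)  2162: Wed (+1)  2163: Thu (+1)
  2164: Sat (+2)  2165: Sun (+1)  2166: Mon (+1)  2167: Tue (+1)  2168: Thu (+2)
  2169: Fri (+1) ✓  2170: Sat (+1)  2171: Sun (+1)
Friday years: 2152, 2158, 2169 — 3 in total.

3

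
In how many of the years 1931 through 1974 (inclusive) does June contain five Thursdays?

June has 30 days; it has five Thursdays when Thursday falls among the first (month-length − 28) days — i.e. when June 1 is one of Thursday/Wednesday.
June 1 by year: 1931:Mon 1932:Wed✓ 1933:Thu✓ 1934:Fri 1935:Sat 1936:Mon 1937:Tue 1938:Wed✓ 1939:Thu✓ 1940:Sat 1941:Sun 1942:Mon 1943:Tue 1944:Thu✓ 1945:Fri …(14 more)… 1960:Wed✓ 1961:Thu✓ 1962:Fri 1963:Sat 1964:Mon 1965:Tue 1966:Wed✓ 1967:Thu✓ 1968:Sat 1969:Sun 1970:Mon 1971:Tue 1972:Thu✓ 1973:Fri 1974:Sat
Years with five Thursdays: 1932, 1933, 1938, 1939, 1944, 1949, 1950, 1955, 1960, 1961, 1966, 1967, 1972 → 13.

13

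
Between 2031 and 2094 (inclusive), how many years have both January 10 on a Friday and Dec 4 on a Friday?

2

Check each year's weekday for January 10 and Dec 4:
  2031: Fri/Thu  2032: Sat/Sat  2033: Mon/Sun  2034: Tue/Mon  2035: Wed/Tue  2036: Thu/Thu  2037: Sat/Fri  2038: Sun/Sat  2039: Mon/Sun  2040: Tue/Tue  2041: Thu/Wed  2042: Fri/Thu  2043: Sat/Fri  2044: Sun/Sun  …(36 more)…  2081: Fri/Thu  2082: Sat/Fri  2083: Sun/Sat  2084: Mon/Mon  2085: Wed/Tue  2086: Thu/Wed  2087: Fri/Thu  2088: Sat/Sat  2089: Mon/Sun  2090: Tue/Mon  2091: Wed/Tue  2092: Thu/Thu  2093: Sat/Fri  2094: Sun/Sat
Both conditions hold in: 2048, 2076 — 2.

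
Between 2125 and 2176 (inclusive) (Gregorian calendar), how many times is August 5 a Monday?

8

Track August 5's weekday year by year (advancing +1, or +2 across a Feb 29):
  2125: Sun  2126: Mon (+1) ✓  2127: Tue (+1)  2128: Thu (+2)  2129: Fri (+1)
  2130: Sat (+1)  2131: Sun (+1)  2132: Tue (+2)  2133: Wed (+1)  2134: Thu (+1)
  2135: Fri (+1)  2136: Sun (+2)  2137: Mon (+1) ✓  2138: Tue (+1)  … (24 more years) …
  2163: Fri (+1)  2164: Sun (+2)  2165: Mon (+1) ✓  2166: Tue (+1)  2167: Wed (+1)
  2168: Fri (+2)  2169: Sat (+1)  2170: Sun (+1)  2171: Mon (+1) ✓  2172: Wed (+2)
  2173: Thu (+1)  2174: Fri (+1)  2175: Sat (+1)  2176: Mon (+2) ✓
Monday years: 2126, 2137, 2143, 2148, 2154, 2165, 2171, 2176 — 8 in total.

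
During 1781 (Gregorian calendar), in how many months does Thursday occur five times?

A month of length L has five Thursdays iff its first Thursday is on day ≤ L−28 (so day 1–3 in a 31-day month, 1–2 in a 30-day month, day 1 in a leap February).
Checking each month of 1781: Jan starts Mon (31d); Feb starts Thu (28d); Mar starts Thu (31d) ✓; Apr starts Sun (30d); May starts Tue (31d) ✓; Jun starts Fri (30d); Jul starts Sun (31d); Aug starts Wed (31d) ✓; Sep starts Sat (30d); Oct starts Mon (31d); Nov starts Thu (30d) ✓; Dec starts Sat (31d).
Five-Thursday months: March, May, August, November → 4.

4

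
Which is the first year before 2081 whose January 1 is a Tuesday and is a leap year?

2064

Jan 1 advances by 2 weekdays after a leap year and by 1 after a common year.
2081: Jan 1 is Wednesday.
2080: Monday (leap)
2079: Sunday
2078: Saturday
2077: Friday
2076: Wednesday (leap)
2075: Tuesday
2074: Monday
2073: Sunday
2072: Friday (leap)
2071: Thursday
2070: Wednesday
2069: Tuesday
2068: Sunday (leap)
2067: Saturday
2066: Friday
2065: Thursday
2064: Tuesday (leap)
2064 begins on a Tuesday and is a leap year.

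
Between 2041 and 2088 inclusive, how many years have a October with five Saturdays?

October has 31 days; it has five Saturdays when Saturday falls among the first (month-length − 28) days — i.e. when October 1 is one of Saturday/Friday/Thursday.
October 1 by year: 2041:Tue 2042:Wed 2043:Thu✓ 2044:Sat✓ 2045:Sun 2046:Mon 2047:Tue 2048:Thu✓ 2049:Fri✓ 2050:Sat✓ 2051:Sun 2052:Tue 2053:Wed 2054:Thu✓ 2055:Fri✓ …(18 more)… 2074:Mon 2075:Tue 2076:Thu✓ 2077:Fri✓ 2078:Sat✓ 2079:Sun 2080:Tue 2081:Wed 2082:Thu✓ 2083:Fri✓ 2084:Sun 2085:Mon 2086:Tue 2087:Wed 2088:Fri✓
Years with five Saturdays: 2043, 2044, 2048, 2049, 2050, 2054, 2055, 2060, 2061, 2065, 2066, 2067, 2071, 2072, 2076, 2077, 2078, 2082, 2083, 2088 → 20.

20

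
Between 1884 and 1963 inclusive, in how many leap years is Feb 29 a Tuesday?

Leap years in 1884–1963: 19 of them.
Feb 29 weekday advances by 5 (mod 7) from one leap year to the next four years later (or differs when a century non-leap intervenes).
Leap-day weekdays: 1884:Fri 1888:Wed 1892:Mon 1896:Sat 1904:Mon 1908:Sat 1912:Thu 1916:Tue✓ 1920:Sun 1924:Fri 1928:Wed 1932:Mon 1936:Sat 1940:Thu 1944:Tue✓ 1948:Sun 1952:Fri 1956:Wed 1960:Mon
Tuesday: 1916, 1944 → 2.

2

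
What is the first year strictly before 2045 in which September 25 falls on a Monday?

From one year to the next, a fixed date's weekday advances by 1, or by 2 when a Feb 29 lies between the two dates.
2045: September 25 is Monday.
2044: Sunday (−1)
2043: Friday (−2)
2042: Thursday (−1)
2041: Wednesday (−1)
2040: Tuesday (−1)
2039: Sunday (−2)
2038: Saturday (−1)
2037: Friday (−1)
2036: Thursday (−1)
2035: Tuesday (−2)
2034: Monday (−1)
September 25 falls on a Monday in 2034.

2034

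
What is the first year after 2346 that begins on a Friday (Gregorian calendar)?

Jan 1 advances by 2 weekdays after a leap year and by 1 after a common year.
2346: Jan 1 is Tuesday.
2347: Wednesday
2348: Thursday (leap)
2349: Saturday
2350: Sunday
2351: Monday
2352: Tuesday (leap)
2353: Thursday
2354: Friday
2354 begins on a Friday

2354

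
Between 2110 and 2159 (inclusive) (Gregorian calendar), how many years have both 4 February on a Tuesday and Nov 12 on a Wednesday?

6

Check each year's weekday for 4 February and Nov 12:
  2110: Tue/Wed ✓  2111: Wed/Thu  2112: Thu/Sat  2113: Sat/Sun  2114: Sun/Mon  2115: Mon/Tue  2116: Tue/Thu  2117: Thu/Fri  2118: Fri/Sat  2119: Sat/Sun  2120: Sun/Tue  2121: Tue/Wed ✓  2122: Wed/Thu  2123: Thu/Fri  …(22 more)…  2146: Fri/Sat  2147: Sat/Sun  2148: Sun/Tue  2149: Tue/Wed ✓  2150: Wed/Thu  2151: Thu/Fri  2152: Fri/Sun  2153: Sun/Mon  2154: Mon/Tue  2155: Tue/Wed ✓  2156: Wed/Fri  2157: Fri/Sat  2158: Sat/Sun  2159: Sun/Mon
Both conditions hold in: 2110, 2121, 2127, 2138, 2149, 2155 — 6.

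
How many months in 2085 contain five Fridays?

4

A month of length L has five Fridays iff its first Friday is on day ≤ L−28 (so day 1–3 in a 31-day month, 1–2 in a 30-day month, day 1 in a leap February).
Checking each month of 2085: Jan starts Mon (31d); Feb starts Thu (28d); Mar starts Thu (31d) ✓; Apr starts Sun (30d); May starts Tue (31d); Jun starts Fri (30d) ✓; Jul starts Sun (31d); Aug starts Wed (31d) ✓; Sep starts Sat (30d); Oct starts Mon (31d); Nov starts Thu (30d) ✓; Dec starts Sat (31d).
Five-Friday months: March, June, August, November → 4.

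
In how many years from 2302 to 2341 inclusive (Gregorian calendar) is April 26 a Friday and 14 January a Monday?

Check each year's weekday for April 26 and 14 January:
  2302: Sat/Tue  2303: Sun/Wed  2304: Tue/Thu  2305: Wed/Sat  2306: Thu/Sun  2307: Fri/Mon ✓  2308: Sun/Tue  2309: Mon/Thu  2310: Tue/Fri  2311: Wed/Sat  2312: Fri/Sun  2313: Sat/Tue  2314: Sun/Wed  2315: Mon/Thu  …(12 more)…  2328: Thu/Sat  2329: Fri/Mon ✓  2330: Sat/Tue  2331: Sun/Wed  2332: Tue/Thu  2333: Wed/Sat  2334: Thu/Sun  2335: Fri/Mon ✓  2336: Sun/Tue  2337: Mon/Thu  2338: Tue/Fri  2339: Wed/Sat  2340: Fri/Sun  2341: Sat/Tue
Both conditions hold in: 2307, 2318, 2329, 2335 — 4.

4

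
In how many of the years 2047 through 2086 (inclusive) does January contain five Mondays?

17

January has 31 days; it has five Mondays when Monday falls among the first (month-length − 28) days — i.e. when January 1 is one of Monday/Sunday/Saturday.
January 1 by year: 2047:Tue 2048:Wed 2049:Fri 2050:Sat✓ 2051:Sun✓ 2052:Mon✓ 2053:Wed 2054:Thu 2055:Fri 2056:Sat✓ 2057:Mon✓ 2058:Tue 2059:Wed 2060:Thu 2061:Sat✓ …(10 more)… 2072:Fri 2073:Sun✓ 2074:Mon✓ 2075:Tue 2076:Wed 2077:Fri 2078:Sat✓ 2079:Sun✓ 2080:Mon✓ 2081:Wed 2082:Thu 2083:Fri 2084:Sat✓ 2085:Mon✓ 2086:Tue
Years with five Mondays: 2050, 2051, 2052, 2056, 2057, 2061, 2062, 2063, 2067, 2068, 2073, 2074, 2078, 2079, 2080, 2084, 2085 → 17.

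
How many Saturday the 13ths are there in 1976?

Check the 13th of each month of 1976: Jan 13: Tue, Feb 13: Fri, Mar 13: Sat, Apr 13: Tue, May 13: Thu, Jun 13: Sun, Jul 13: Tue, Aug 13: Fri, Sep 13: Mon, Oct 13: Wed, Nov 13: Sat, Dec 13: Mon.
Saturday occurs in March, November — 2 months.

2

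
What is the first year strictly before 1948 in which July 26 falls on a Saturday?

From one year to the next, a fixed date's weekday advances by 1, or by 2 when a Feb 29 lies between the two dates.
1948: July 26 is Monday.
1947: Saturday (−2)
July 26 falls on a Saturday in 1947.

1947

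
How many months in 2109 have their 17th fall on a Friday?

1

Check the 17th of each month of 2109: Jan 17: Thu, Feb 17: Sun, Mar 17: Sun, Apr 17: Wed, May 17: Fri, Jun 17: Mon, Jul 17: Wed, Aug 17: Sat, Sep 17: Tue, Oct 17: Thu, Nov 17: Sun, Dec 17: Tue.
Friday occurs in May — 1 month.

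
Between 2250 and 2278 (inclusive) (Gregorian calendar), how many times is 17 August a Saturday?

5

Track 17 August's weekday year by year (advancing +1, or +2 across a Feb 29):
  2250: Sat ✓  2251: Sun (+1)  2252: Tue (+2)  2253: Wed (+1)  2254: Thu (+1)
  2255: Fri (+1)  2256: Sun (+2)  2257: Mon (+1)  2258: Tue (+1)  2259: Wed (+1)
  2260: Fri (+2)  2261: Sat (+1) ✓  2262: Sun (+1)  2263: Mon (+1)  2264: Wed (+2)
  2265: Thu (+1)  2266: Fri (+1)  2267: Sat (+1) ✓  2268: Mon (+2)  2269: Tue (+1)
  2270: Wed (+1)  2271: Thu (+1)  2272: Sat (+2) ✓  2273: Sun (+1)  2274: Mon (+1)
  2275: Tue (+1)  2276: Thu (+2)  2277: Fri (+1)  2278: Sat (+1) ✓
Saturday years: 2250, 2261, 2267, 2272, 2278 — 5 in total.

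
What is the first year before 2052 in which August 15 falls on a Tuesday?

From one year to the next, a fixed date's weekday advances by 1, or by 2 when a Feb 29 lies between the two dates.
2052: August 15 is Thursday.
2051: Tuesday (−2)
August 15 falls on a Tuesday in 2051.

2051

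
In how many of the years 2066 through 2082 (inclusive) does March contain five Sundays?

March has 31 days; it has five Sundays when Sunday falls among the first (month-length − 28) days — i.e. when March 1 is one of Sunday/Saturday/Friday.
March 1 by year: 2066:Mon 2067:Tue 2068:Thu 2069:Fri✓ 2070:Sat✓ 2071:Sun✓ 2072:Tue 2073:Wed 2074:Thu 2075:Fri✓ 2076:Sun✓ 2077:Mon 2078:Tue 2079:Wed 2080:Fri✓ 2081:Sat✓ 2082:Sun✓
Years with five Sundays: 2069, 2070, 2071, 2075, 2076, 2080, 2081, 2082 → 8.

8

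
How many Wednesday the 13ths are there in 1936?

Check the 13th of each month of 1936: Jan 13: Mon, Feb 13: Thu, Mar 13: Fri, Apr 13: Mon, May 13: Wed, Jun 13: Sat, Jul 13: Mon, Aug 13: Thu, Sep 13: Sun, Oct 13: Tue, Nov 13: Fri, Dec 13: Sun.
Wednesday occurs in May — 1 month.

1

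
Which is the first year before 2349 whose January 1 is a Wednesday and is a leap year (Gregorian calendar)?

2336

Jan 1 advances by 2 weekdays after a leap year and by 1 after a common year.
2349: Jan 1 is Saturday.
2348: Thursday (leap)
2347: Wednesday
2346: Tuesday
2345: Monday
2344: Saturday (leap)
2343: Friday
2342: Thursday
2341: Wednesday
2340: Monday (leap)
2339: Sunday
2338: Saturday
2337: Friday
2336: Wednesday (leap)
2336 begins on a Wednesday and is a leap year.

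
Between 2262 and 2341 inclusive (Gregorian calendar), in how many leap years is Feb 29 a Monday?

4

Leap years in 2262–2341: 19 of them.
Feb 29 weekday advances by 5 (mod 7) from one leap year to the next four years later (or differs when a century non-leap intervenes).
Leap-day weekdays: 2264:Mon✓ 2268:Sat 2272:Thu 2276:Tue 2280:Sun 2284:Fri 2288:Wed 2292:Mon✓ 2296:Sat 2304:Mon✓ 2308:Sat 2312:Thu 2316:Tue 2320:Sun 2324:Fri 2328:Wed 2332:Mon✓ 2336:Sat 2340:Thu
Monday: 2264, 2292, 2304, 2332 → 4.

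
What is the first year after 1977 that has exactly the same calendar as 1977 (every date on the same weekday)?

1983

Two years share a calendar iff Jan 1 falls on the same weekday and both are leap or both are common. 1977: Jan 1 is Saturday, common year.
1978: Jan 1 Sunday, common
1979: Jan 1 Monday, common
1980: Jan 1 Tuesday, leap
1981: Jan 1 Thursday, common
1982: Jan 1 Friday, common
1983: Jan 1 Saturday, common
1983 matches on both conditions.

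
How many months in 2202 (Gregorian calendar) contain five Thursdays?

A month of length L has five Thursdays iff its first Thursday is on day ≤ L−28 (so day 1–3 in a 31-day month, 1–2 in a 30-day month, day 1 in a leap February).
Checking each month of 2202: Jan starts Fri (31d); Feb starts Mon (28d); Mar starts Mon (31d); Apr starts Thu (30d) ✓; May starts Sat (31d); Jun starts Tue (30d); Jul starts Thu (31d) ✓; Aug starts Sun (31d); Sep starts Wed (30d) ✓; Oct starts Fri (31d); Nov starts Mon (30d); Dec starts Wed (31d) ✓.
Five-Thursday months: April, July, September, December → 4.

4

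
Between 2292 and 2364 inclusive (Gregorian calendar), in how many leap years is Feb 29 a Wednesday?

2

Leap years in 2292–2364: 18 of them.
Feb 29 weekday advances by 5 (mod 7) from one leap year to the next four years later (or differs when a century non-leap intervenes).
Leap-day weekdays: 2292:Mon 2296:Sat 2304:Mon 2308:Sat 2312:Thu 2316:Tue 2320:Sun 2324:Fri 2328:Wed✓ 2332:Mon 2336:Sat 2340:Thu 2344:Tue 2348:Sun 2352:Fri 2356:Wed✓ 2360:Mon 2364:Sat
Wednesday: 2328, 2356 → 2.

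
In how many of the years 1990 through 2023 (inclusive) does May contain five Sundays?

15

May has 31 days; it has five Sundays when Sunday falls among the first (month-length − 28) days — i.e. when May 1 is one of Sunday/Saturday/Friday.
May 1 by year: 1990:Tue 1991:Wed 1992:Fri✓ 1993:Sat✓ 1994:Sun✓ 1995:Mon 1996:Wed 1997:Thu 1998:Fri✓ 1999:Sat✓ 2000:Mon 2001:Tue 2002:Wed 2003:Thu 2004:Sat✓ …(4 more)… 2009:Fri✓ 2010:Sat✓ 2011:Sun✓ 2012:Tue 2013:Wed 2014:Thu 2015:Fri✓ 2016:Sun✓ 2017:Mon 2018:Tue 2019:Wed 2020:Fri✓ 2021:Sat✓ 2022:Sun✓ 2023:Mon
Years with five Sundays: 1992, 1993, 1994, 1998, 1999, 2004, 2005, 2009, 2010, 2011, 2015, 2016, 2020, 2021, 2022 → 15.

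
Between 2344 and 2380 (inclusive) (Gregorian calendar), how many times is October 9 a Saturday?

Track October 9's weekday year by year (advancing +1, or +2 across a Feb 29):
  2344: Mon  2345: Tue (+1)  2346: Wed (+1)  2347: Thu (+1)  2348: Sat (+2) ✓
  2349: Sun (+1)  2350: Mon (+1)  2351: Tue (+1)  2352: Thu (+2)  2353: Fri (+1)
  2354: Sat (+1) ✓  2355: Sun (+1)  2356: Tue (+2)  2357: Wed (+1)  … (9 more years) …
  2367: Mon (+1)  2368: Wed (+2)  2369: Thu (+1)  2370: Fri (+1)  2371: Sat (+1) ✓
  2372: Mon (+2)  2373: Tue (+1)  2374: Wed (+1)  2375: Thu (+1)  2376: Sat (+2) ✓
  2377: Sun (+1)  2378: Mon (+1)  2379: Tue (+1)  2380: Thu (+2)
Saturday years: 2348, 2354, 2365, 2371, 2376 — 5 in total.

5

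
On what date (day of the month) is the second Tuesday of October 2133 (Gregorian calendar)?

October 1, 2133 is a Thursday, so the first Tuesday is the 6th.
The second Tuesday is 6 + 7 = 13.

13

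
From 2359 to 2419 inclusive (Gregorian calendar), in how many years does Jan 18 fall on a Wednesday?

9

Track Jan 18's weekday year by year (advancing +1, or +2 across a Feb 29):
  2359: Sun  2360: Mon (+1)  2361: Wed (+2) ✓  2362: Thu (+1)  2363: Fri (+1)
  2364: Sat (+1)  2365: Mon (+2)  2366: Tue (+1)  2367: Wed (+1) ✓  2368: Thu (+1)
  2369: Sat (+2)  2370: Sun (+1)  2371: Mon (+1)  2372: Tue (+1)  … (33 more years) …
  2406: Wed (+1) ✓  2407: Thu (+1)  2408: Fri (+1)  2409: Sun (+2)  2410: Mon (+1)
  2411: Tue (+1)  2412: Wed (+1) ✓  2413: Fri (+2)  2414: Sat (+1)  2415: Sun (+1)
  2416: Mon (+1)  2417: Wed (+2) ✓  2418: Thu (+1)  2419: Fri (+1)
Wednesday years: 2361, 2367, 2378, 2384, 2389, 2395, 2406, 2412, 2417 — 9 in total.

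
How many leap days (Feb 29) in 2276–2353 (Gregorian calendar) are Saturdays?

3

Leap years in 2276–2353: 19 of them.
Feb 29 weekday advances by 5 (mod 7) from one leap year to the next four years later (or differs when a century non-leap intervenes).
Leap-day weekdays: 2276:Tue 2280:Sun 2284:Fri 2288:Wed 2292:Mon 2296:Sat✓ 2304:Mon 2308:Sat✓ 2312:Thu 2316:Tue 2320:Sun 2324:Fri 2328:Wed 2332:Mon 2336:Sat✓ 2340:Thu 2344:Tue 2348:Sun 2352:Fri
Saturday: 2296, 2308, 2336 → 3.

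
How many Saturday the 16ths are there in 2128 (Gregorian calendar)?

1

Check the 16th of each month of 2128: Jan 16: Fri, Feb 16: Mon, Mar 16: Tue, Apr 16: Fri, May 16: Sun, Jun 16: Wed, Jul 16: Fri, Aug 16: Mon, Sep 16: Thu, Oct 16: Sat, Nov 16: Tue, Dec 16: Thu.
Saturday occurs in October — 1 month.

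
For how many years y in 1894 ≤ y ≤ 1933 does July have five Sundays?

18

July has 31 days; it has five Sundays when Sunday falls among the first (month-length − 28) days — i.e. when July 1 is one of Sunday/Saturday/Friday.
July 1 by year: 1894:Sun✓ 1895:Mon 1896:Wed 1897:Thu 1898:Fri✓ 1899:Sat✓ 1900:Sun✓ 1901:Mon 1902:Tue 1903:Wed 1904:Fri✓ 1905:Sat✓ 1906:Sun✓ 1907:Mon 1908:Wed …(10 more)… 1919:Tue 1920:Thu 1921:Fri✓ 1922:Sat✓ 1923:Sun✓ 1924:Tue 1925:Wed 1926:Thu 1927:Fri✓ 1928:Sun✓ 1929:Mon 1930:Tue 1931:Wed 1932:Fri✓ 1933:Sat✓
Years with five Sundays: 1894, 1898, 1899, 1900, 1904, 1905, 1906, 1910, 1911, 1916, 1917, 1921, 1922, 1923, 1927, 1928, 1932, 1933 → 18.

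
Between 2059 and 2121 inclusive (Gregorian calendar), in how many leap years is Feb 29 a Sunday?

Leap years in 2059–2121: 15 of them.
Feb 29 weekday advances by 5 (mod 7) from one leap year to the next four years later (or differs when a century non-leap intervenes).
Leap-day weekdays: 2060:Sun✓ 2064:Fri 2068:Wed 2072:Mon 2076:Sat 2080:Thu 2084:Tue 2088:Sun✓ 2092:Fri 2096:Wed 2104:Fri 2108:Wed 2112:Mon 2116:Sat 2120:Thu
Sunday: 2060, 2088 → 2.

2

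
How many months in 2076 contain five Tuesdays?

A month of length L has five Tuesdays iff its first Tuesday is on day ≤ L−28 (so day 1–3 in a 31-day month, 1–2 in a 30-day month, day 1 in a leap February).
Checking each month of 2076: Jan starts Wed (31d); Feb starts Sat (29d); Mar starts Sun (31d) ✓; Apr starts Wed (30d); May starts Fri (31d); Jun starts Mon (30d) ✓; Jul starts Wed (31d); Aug starts Sat (31d); Sep starts Tue (30d) ✓; Oct starts Thu (31d); Nov starts Sun (30d); Dec starts Tue (31d) ✓.
Five-Tuesday months: March, June, September, December → 4.

4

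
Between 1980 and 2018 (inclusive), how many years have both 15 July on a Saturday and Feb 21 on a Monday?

Check each year's weekday for 15 July and Feb 21:
  1980: Tue/Thu  1981: Wed/Sat  1982: Thu/Sun  1983: Fri/Mon  1984: Sun/Tue  1985: Mon/Thu  1986: Tue/Fri  1987: Wed/Sat  1988: Fri/Sun  1989: Sat/Tue  1990: Sun/Wed  1991: Mon/Thu  1992: Wed/Fri  1993: Thu/Sun  …(11 more)…  2005: Fri/Mon  2006: Sat/Tue  2007: Sun/Wed  2008: Tue/Thu  2009: Wed/Sat  2010: Thu/Sun  2011: Fri/Mon  2012: Sun/Tue  2013: Mon/Thu  2014: Tue/Fri  2015: Wed/Sat  2016: Fri/Sun  2017: Sat/Tue  2018: Sun/Wed
Both conditions hold in: 2000 — 1.

1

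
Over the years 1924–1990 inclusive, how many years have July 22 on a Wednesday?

10

Track July 22's weekday year by year (advancing +1, or +2 across a Feb 29):
  1924: Tue  1925: Wed (+1) ✓  1926: Thu (+1)  1927: Fri (+1)  1928: Sun (+2)
  1929: Mon (+1)  1930: Tue (+1)  1931: Wed (+1) ✓  1932: Fri (+2)  1933: Sat (+1)
  1934: Sun (+1)  1935: Mon (+1)  1936: Wed (+2) ✓  1937: Thu (+1)  … (39 more years) …
  1977: Fri (+1)  1978: Sat (+1)  1979: Sun (+1)  1980: Tue (+2)  1981: Wed (+1) ✓
  1982: Thu (+1)  1983: Fri (+1)  1984: Sun (+2)  1985: Mon (+1)  1986: Tue (+1)
  1987: Wed (+1) ✓  1988: Fri (+2)  1989: Sat (+1)  1990: Sun (+1)
Wednesday years: 1925, 1931, 1936, 1942, 1953, 1959, 1964, 1970, 1981, 1987 — 10 in total.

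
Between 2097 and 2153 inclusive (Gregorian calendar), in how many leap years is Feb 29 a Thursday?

2

Leap years in 2097–2153: 13 of them.
Feb 29 weekday advances by 5 (mod 7) from one leap year to the next four years later (or differs when a century non-leap intervenes).
Leap-day weekdays: 2104:Fri 2108:Wed 2112:Mon 2116:Sat 2120:Thu✓ 2124:Tue 2128:Sun 2132:Fri 2136:Wed 2140:Mon 2144:Sat 2148:Thu✓ 2152:Tue
Thursday: 2120, 2148 → 2.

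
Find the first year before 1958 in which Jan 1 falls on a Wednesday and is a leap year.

1936

Jan 1 advances by 2 weekdays after a leap year and by 1 after a common year.
1958: Jan 1 is Wednesday.
1957: Tuesday
1956: Sunday (leap)
1955: Saturday
1954: Friday
1953: Thursday
1952: Tuesday (leap)
1951: Monday
1950: Sunday
1949: Saturday
1948: Thursday (leap)
1947: Wednesday
1946: Tuesday
1945: Monday
1944: Saturday (leap)
1943: Friday
1942: Thursday
1941: Wednesday
1940: Monday (leap)
1939: Sunday
1938: Saturday
1937: Friday
1936: Wednesday (leap)
1936 begins on a Wednesday and is a leap year.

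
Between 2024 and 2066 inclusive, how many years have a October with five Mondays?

17

October has 31 days; it has five Mondays when Monday falls among the first (month-length − 28) days — i.e. when October 1 is one of Monday/Sunday/Saturday.
October 1 by year: 2024:Tue 2025:Wed 2026:Thu 2027:Fri 2028:Sun✓ 2029:Mon✓ 2030:Tue 2031:Wed 2032:Fri 2033:Sat✓ 2034:Sun✓ 2035:Mon✓ 2036:Wed 2037:Thu 2038:Fri …(13 more)… 2052:Tue 2053:Wed 2054:Thu 2055:Fri 2056:Sun✓ 2057:Mon✓ 2058:Tue 2059:Wed 2060:Fri 2061:Sat✓ 2062:Sun✓ 2063:Mon✓ 2064:Wed 2065:Thu 2066:Fri
Years with five Mondays: 2028, 2029, 2033, 2034, 2035, 2039, 2040, 2044, 2045, 2046, 2050, 2051, 2056, 2057, 2061, 2062, 2063 → 17.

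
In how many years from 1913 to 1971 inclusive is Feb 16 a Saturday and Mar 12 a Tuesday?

6

Check each year's weekday for Feb 16 and Mar 12:
  1913: Sun/Wed  1914: Mon/Thu  1915: Tue/Fri  1916: Wed/Sun  1917: Fri/Mon  1918: Sat/Tue ✓  1919: Sun/Wed  1920: Mon/Fri  1921: Wed/Sat  1922: Thu/Sun  1923: Fri/Mon  1924: Sat/Wed  1925: Mon/Thu  1926: Tue/Fri  …(31 more)…  1958: Sun/Wed  1959: Mon/Thu  1960: Tue/Sat  1961: Thu/Sun  1962: Fri/Mon  1963: Sat/Tue ✓  1964: Sun/Thu  1965: Tue/Fri  1966: Wed/Sat  1967: Thu/Sun  1968: Fri/Tue  1969: Sun/Wed  1970: Mon/Thu  1971: Tue/Fri
Both conditions hold in: 1918, 1929, 1935, 1946, 1957, 1963 — 6.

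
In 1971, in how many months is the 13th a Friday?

1

Check the 13th of each month of 1971: Jan 13: Wed, Feb 13: Sat, Mar 13: Sat, Apr 13: Tue, May 13: Thu, Jun 13: Sun, Jul 13: Tue, Aug 13: Fri, Sep 13: Mon, Oct 13: Wed, Nov 13: Sat, Dec 13: Mon.
Friday occurs in August — 1 month.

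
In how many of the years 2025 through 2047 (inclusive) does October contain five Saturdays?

October has 31 days; it has five Saturdays when Saturday falls among the first (month-length − 28) days — i.e. when October 1 is one of Saturday/Friday/Thursday.
October 1 by year: 2025:Wed 2026:Thu✓ 2027:Fri✓ 2028:Sun 2029:Mon 2030:Tue 2031:Wed 2032:Fri✓ 2033:Sat✓ 2034:Sun 2035:Mon 2036:Wed 2037:Thu✓ 2038:Fri✓ 2039:Sat✓ 2040:Mon 2041:Tue 2042:Wed 2043:Thu✓ 2044:Sat✓ 2045:Sun 2046:Mon 2047:Tue
Years with five Saturdays: 2026, 2027, 2032, 2033, 2037, 2038, 2039, 2043, 2044 → 9.

9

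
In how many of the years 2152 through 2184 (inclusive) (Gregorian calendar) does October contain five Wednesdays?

October has 31 days; it has five Wednesdays when Wednesday falls among the first (month-length − 28) days — i.e. when October 1 is one of Wednesday/Tuesday/Monday.
October 1 by year: 2152:Sun 2153:Mon✓ 2154:Tue✓ 2155:Wed✓ 2156:Fri 2157:Sat 2158:Sun 2159:Mon✓ 2160:Wed✓ 2161:Thu 2162:Fri 2163:Sat 2164:Mon✓ 2165:Tue✓ 2166:Wed✓ …(3 more)… 2170:Mon✓ 2171:Tue✓ 2172:Thu 2173:Fri 2174:Sat 2175:Sun 2176:Tue✓ 2177:Wed✓ 2178:Thu 2179:Fri 2180:Sun 2181:Mon✓ 2182:Tue✓ 2183:Wed✓ 2184:Fri
Years with five Wednesdays: 2153, 2154, 2155, 2159, 2160, 2164, 2165, 2166, 2170, 2171, 2176, 2177, 2181, 2182, 2183 → 15.

15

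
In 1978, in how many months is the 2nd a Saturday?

2

Check the 2nd of each month of 1978: Jan 2: Mon, Feb 2: Thu, Mar 2: Thu, Apr 2: Sun, May 2: Tue, Jun 2: Fri, Jul 2: Sun, Aug 2: Wed, Sep 2: Sat, Oct 2: Mon, Nov 2: Thu, Dec 2: Sat.
Saturday occurs in September, December — 2 months.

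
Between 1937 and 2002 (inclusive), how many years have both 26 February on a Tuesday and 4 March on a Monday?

Check each year's weekday for 26 February and 4 March:
  1937: Fri/Thu  1938: Sat/Fri  1939: Sun/Sat  1940: Mon/Mon  1941: Wed/Tue  1942: Thu/Wed  1943: Fri/Thu  1944: Sat/Sat  1945: Mon/Sun  1946: Tue/Mon ✓  1947: Wed/Tue  1948: Thu/Thu  1949: Sat/Fri  1950: Sun/Sat  …(38 more)…  1989: Sun/Sat  1990: Mon/Sun  1991: Tue/Mon ✓  1992: Wed/Wed  1993: Fri/Thu  1994: Sat/Fri  1995: Sun/Sat  1996: Mon/Mon  1997: Wed/Tue  1998: Thu/Wed  1999: Fri/Thu  2000: Sat/Sat  2001: Mon/Sun  2002: Tue/Mon ✓
Both conditions hold in: 1946, 1957, 1963, 1974, 1985, 1991, 2002 — 7.

7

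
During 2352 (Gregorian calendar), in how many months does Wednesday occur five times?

A month of length L has five Wednesdays iff its first Wednesday is on day ≤ L−28 (so day 1–3 in a 31-day month, 1–2 in a 30-day month, day 1 in a leap February).
Checking each month of 2352: Jan starts Tue (31d) ✓; Feb starts Fri (29d); Mar starts Sat (31d); Apr starts Tue (30d) ✓; May starts Thu (31d); Jun starts Sun (30d); Jul starts Tue (31d) ✓; Aug starts Fri (31d); Sep starts Mon (30d); Oct starts Wed (31d) ✓; Nov starts Sat (30d); Dec starts Mon (31d) ✓.
Five-Wednesday months: January, April, July, October, December → 5.

5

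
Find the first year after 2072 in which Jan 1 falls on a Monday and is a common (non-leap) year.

2074

Jan 1 advances by 2 weekdays after a leap year and by 1 after a common year.
2072: Jan 1 is Friday (leap).
2073: Sunday
2074: Monday
2074 begins on a Monday and is a common year.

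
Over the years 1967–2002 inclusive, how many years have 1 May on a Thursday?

5

Track 1 May's weekday year by year (advancing +1, or +2 across a Feb 29):
  1967: Mon  1968: Wed (+2)  1969: Thu (+1) ✓  1970: Fri (+1)  1971: Sat (+1)
  1972: Mon (+2)  1973: Tue (+1)  1974: Wed (+1)  1975: Thu (+1) ✓  1976: Sat (+2)
  1977: Sun (+1)  1978: Mon (+1)  1979: Tue (+1)  1980: Thu (+2) ✓  … (8 more years) …
  1989: Mon (+1)  1990: Tue (+1)  1991: Wed (+1)  1992: Fri (+2)  1993: Sat (+1)
  1994: Sun (+1)  1995: Mon (+1)  1996: Wed (+2)  1997: Thu (+1) ✓  1998: Fri (+1)
  1999: Sat (+1)  2000: Mon (+2)  2001: Tue (+1)  2002: Wed (+1)
Thursday years: 1969, 1975, 1980, 1986, 1997 — 5 in total.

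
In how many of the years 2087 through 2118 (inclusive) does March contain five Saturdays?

March has 31 days; it has five Saturdays when Saturday falls among the first (month-length − 28) days — i.e. when March 1 is one of Saturday/Friday/Thursday.
March 1 by year: 2087:Sat✓ 2088:Mon 2089:Tue 2090:Wed 2091:Thu✓ 2092:Sat✓ 2093:Sun 2094:Mon 2095:Tue 2096:Thu✓ 2097:Fri✓ 2098:Sat✓ 2099:Sun 2100:Mon 2101:Tue 2102:Wed 2103:Thu✓ 2104:Sat✓ 2105:Sun 2106:Mon 2107:Tue 2108:Thu✓ 2109:Fri✓ 2110:Sat✓ 2111:Sun 2112:Tue 2113:Wed 2114:Thu✓ 2115:Fri✓ 2116:Sun 2117:Mon 2118:Tue
Years with five Saturdays: 2087, 2091, 2092, 2096, 2097, 2098, 2103, 2104, 2108, 2109, 2110, 2114, 2115 → 13.

13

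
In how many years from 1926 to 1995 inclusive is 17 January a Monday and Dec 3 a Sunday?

Check each year's weekday for 17 January and Dec 3:
  1926: Sun/Fri  1927: Mon/Sat  1928: Tue/Mon  1929: Thu/Tue  1930: Fri/Wed  1931: Sat/Thu  1932: Sun/Sat  1933: Tue/Sun  1934: Wed/Mon  1935: Thu/Tue  1936: Fri/Thu  1937: Sun/Fri  1938: Mon/Sat  1939: Tue/Sun  …(42 more)…  1982: Sun/Fri  1983: Mon/Sat  1984: Tue/Mon  1985: Thu/Tue  1986: Fri/Wed  1987: Sat/Thu  1988: Sun/Sat  1989: Tue/Sun  1990: Wed/Mon  1991: Thu/Tue  1992: Fri/Thu  1993: Sun/Fri  1994: Mon/Sat  1995: Tue/Sun
Both conditions hold in: 1944, 1972 — 2.

2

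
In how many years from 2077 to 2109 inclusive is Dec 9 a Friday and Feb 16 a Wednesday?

Check each year's weekday for Dec 9 and Feb 16:
  2077: Thu/Tue  2078: Fri/Wed ✓  2079: Sat/Thu  2080: Mon/Fri  2081: Tue/Sun  2082: Wed/Mon  2083: Thu/Tue  2084: Sat/Wed  2085: Sun/Fri  2086: Mon/Sat  2087: Tue/Sun  2088: Thu/Mon  2089: Fri/Wed ✓  2090: Sat/Thu  …(5 more)…  2096: Sun/Thu  2097: Mon/Sat  2098: Tue/Sun  2099: Wed/Mon  2100: Thu/Tue  2101: Fri/Wed ✓  2102: Sat/Thu  2103: Sun/Fri  2104: Tue/Sat  2105: Wed/Mon  2106: Thu/Tue  2107: Fri/Wed ✓  2108: Sun/Thu  2109: Mon/Sat
Both conditions hold in: 2078, 2089, 2095, 2101, 2107 — 5.

5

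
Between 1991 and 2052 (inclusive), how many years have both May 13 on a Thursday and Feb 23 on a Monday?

Check each year's weekday for May 13 and Feb 23:
  1991: Mon/Sat  1992: Wed/Sun  1993: Thu/Tue  1994: Fri/Wed  1995: Sat/Thu  1996: Mon/Fri  1997: Tue/Sun  1998: Wed/Mon  1999: Thu/Tue  2000: Sat/Wed  2001: Sun/Fri  2002: Mon/Sat  2003: Tue/Sun  2004: Thu/Mon ✓  …(34 more)…  2039: Fri/Wed  2040: Sun/Thu  2041: Mon/Sat  2042: Tue/Sun  2043: Wed/Mon  2044: Fri/Tue  2045: Sat/Thu  2046: Sun/Fri  2047: Mon/Sat  2048: Wed/Sun  2049: Thu/Tue  2050: Fri/Wed  2051: Sat/Thu  2052: Mon/Fri
Both conditions hold in: 2004, 2032 — 2.

2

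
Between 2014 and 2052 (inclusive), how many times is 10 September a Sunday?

6

Track 10 September's weekday year by year (advancing +1, or +2 across a Feb 29):
  2014: Wed  2015: Thu (+1)  2016: Sat (+2)  2017: Sun (+1) ✓  2018: Mon (+1)
  2019: Tue (+1)  2020: Thu (+2)  2021: Fri (+1)  2022: Sat (+1)  2023: Sun (+1) ✓
  2024: Tue (+2)  2025: Wed (+1)  2026: Thu (+1)  2027: Fri (+1)  … (11 more years) …
  2039: Sat (+1)  2040: Mon (+2)  2041: Tue (+1)  2042: Wed (+1)  2043: Thu (+1)
  2044: Sat (+2)  2045: Sun (+1) ✓  2046: Mon (+1)  2047: Tue (+1)  2048: Thu (+2)
  2049: Fri (+1)  2050: Sat (+1)  2051: Sun (+1) ✓  2052: Tue (+2)
Sunday years: 2017, 2023, 2028, 2034, 2045, 2051 — 6 in total.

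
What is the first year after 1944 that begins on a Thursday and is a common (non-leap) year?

1953

Jan 1 advances by 2 weekdays after a leap year and by 1 after a common year.
1944: Jan 1 is Saturday (leap).
1945: Monday
1946: Tuesday
1947: Wednesday
1948: Thursday (leap)
1949: Saturday
1950: Sunday
1951: Monday
1952: Tuesday (leap)
1953: Thursday
1953 begins on a Thursday and is a common year.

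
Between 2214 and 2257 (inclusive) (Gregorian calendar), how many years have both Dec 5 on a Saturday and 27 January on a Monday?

1

Check each year's weekday for Dec 5 and 27 January:
  2214: Mon/Thu  2215: Tue/Fri  2216: Thu/Sat  2217: Fri/Mon  2218: Sat/Tue  2219: Sun/Wed  2220: Tue/Thu  2221: Wed/Sat  2222: Thu/Sun  2223: Fri/Mon  2224: Sun/Tue  2225: Mon/Thu  2226: Tue/Fri  2227: Wed/Sat  …(16 more)…  2244: Thu/Sat  2245: Fri/Mon  2246: Sat/Tue  2247: Sun/Wed  2248: Tue/Thu  2249: Wed/Sat  2250: Thu/Sun  2251: Fri/Mon  2252: Sun/Tue  2253: Mon/Thu  2254: Tue/Fri  2255: Wed/Sat  2256: Fri/Sun  2257: Sat/Tue
Both conditions hold in: 2240 — 1.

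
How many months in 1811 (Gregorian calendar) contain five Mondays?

A month of length L has five Mondays iff its first Monday is on day ≤ L−28 (so day 1–3 in a 31-day month, 1–2 in a 30-day month, day 1 in a leap February).
Checking each month of 1811: Jan starts Tue (31d); Feb starts Fri (28d); Mar starts Fri (31d); Apr starts Mon (30d) ✓; May starts Wed (31d); Jun starts Sat (30d); Jul starts Mon (31d) ✓; Aug starts Thu (31d); Sep starts Sun (30d) ✓; Oct starts Tue (31d); Nov starts Fri (30d); Dec starts Sun (31d) ✓.
Five-Monday months: April, July, September, December → 4.

4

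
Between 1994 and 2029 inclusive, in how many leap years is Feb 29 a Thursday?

2

Leap years in 1994–2029: 9 of them.
Feb 29 weekday advances by 5 (mod 7) from one leap year to the next four years later (or differs when a century non-leap intervenes).
Leap-day weekdays: 1996:Thu✓ 2000:Tue 2004:Sun 2008:Fri 2012:Wed 2016:Mon 2020:Sat 2024:Thu✓ 2028:Tue
Thursday: 1996, 2024 → 2.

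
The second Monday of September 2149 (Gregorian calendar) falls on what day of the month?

September 1, 2149 is a Monday, so the first Monday is the 1st.
The second Monday is 1 + 7 = 8.

8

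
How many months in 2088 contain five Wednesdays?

A month of length L has five Wednesdays iff its first Wednesday is on day ≤ L−28 (so day 1–3 in a 31-day month, 1–2 in a 30-day month, day 1 in a leap February).
Checking each month of 2088: Jan starts Thu (31d); Feb starts Sun (29d); Mar starts Mon (31d) ✓; Apr starts Thu (30d); May starts Sat (31d); Jun starts Tue (30d) ✓; Jul starts Thu (31d); Aug starts Sun (31d); Sep starts Wed (30d) ✓; Oct starts Fri (31d); Nov starts Mon (30d); Dec starts Wed (31d) ✓.
Five-Wednesday months: March, June, September, December → 4.

4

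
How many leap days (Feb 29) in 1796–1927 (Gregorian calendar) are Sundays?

Leap years in 1796–1927: 31 of them.
Feb 29 weekday advances by 5 (mod 7) from one leap year to the next four years later (or differs when a century non-leap intervenes).
Leap-day weekdays: 1796:Mon 1804:Wed 1808:Mon 1812:Sat 1816:Thu 1820:Tue 1824:Sun✓ 1828:Fri 1832:Wed 1836:Mon 1840:Sat 1844:Thu 1848:Tue …(5 more)… 1872:Thu 1876:Tue 1880:Sun✓ 1884:Fri 1888:Wed 1892:Mon 1896:Sat 1904:Mon 1908:Sat 1912:Thu 1916:Tue 1920:Sun✓ 1924:Fri
Sunday: 1824, 1852, 1880, 1920 → 4.

4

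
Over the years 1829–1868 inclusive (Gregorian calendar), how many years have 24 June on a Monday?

Track 24 June's weekday year by year (advancing +1, or +2 across a Feb 29):
  1829: Wed  1830: Thu (+1)  1831: Fri (+1)  1832: Sun (+2)  1833: Mon (+1) ✓
  1834: Tue (+1)  1835: Wed (+1)  1836: Fri (+2)  1837: Sat (+1)  1838: Sun (+1)
  1839: Mon (+1) ✓  1840: Wed (+2)  1841: Thu (+1)  1842: Fri (+1)  … (12 more years) …
  1855: Sun (+1)  1856: Tue (+2)  1857: Wed (+1)  1858: Thu (+1)  1859: Fri (+1)
  1860: Sun (+2)  1861: Mon (+1) ✓  1862: Tue (+1)  1863: Wed (+1)  1864: Fri (+2)
  1865: Sat (+1)  1866: Sun (+1)  1867: Mon (+1) ✓  1868: Wed (+2)
Monday years: 1833, 1839, 1844, 1850, 1861, 1867 — 6 in total.

6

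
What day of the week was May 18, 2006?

January 1, 2006 is a Sunday.
May 18 is day 138 of the year, i.e. 137 days after Jan 1.
137 mod 7 = 4, so advance 4 weekdays from Sunday: Thursday.

Thursday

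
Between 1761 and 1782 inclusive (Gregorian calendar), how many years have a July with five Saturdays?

9

July has 31 days; it has five Saturdays when Saturday falls among the first (month-length − 28) days — i.e. when July 1 is one of Saturday/Friday/Thursday.
July 1 by year: 1761:Wed 1762:Thu✓ 1763:Fri✓ 1764:Sun 1765:Mon 1766:Tue 1767:Wed 1768:Fri✓ 1769:Sat✓ 1770:Sun 1771:Mon 1772:Wed 1773:Thu✓ 1774:Fri✓ 1775:Sat✓ 1776:Mon 1777:Tue 1778:Wed 1779:Thu✓ 1780:Sat✓ 1781:Sun 1782:Mon
Years with five Saturdays: 1762, 1763, 1768, 1769, 1773, 1774, 1775, 1779, 1780 → 9.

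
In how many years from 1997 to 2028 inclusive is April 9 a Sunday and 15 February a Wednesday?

3

Check each year's weekday for April 9 and 15 February:
  1997: Wed/Sat  1998: Thu/Sun  1999: Fri/Mon  2000: Sun/Tue  2001: Mon/Thu  2002: Tue/Fri  2003: Wed/Sat  2004: Fri/Sun  2005: Sat/Tue  2006: Sun/Wed ✓  2007: Mon/Thu  2008: Wed/Fri  2009: Thu/Sun  2010: Fri/Mon  …(4 more)…  2015: Thu/Sun  2016: Sat/Mon  2017: Sun/Wed ✓  2018: Mon/Thu  2019: Tue/Fri  2020: Thu/Sat  2021: Fri/Mon  2022: Sat/Tue  2023: Sun/Wed ✓  2024: Tue/Thu  2025: Wed/Sat  2026: Thu/Sun  2027: Fri/Mon  2028: Sun/Tue
Both conditions hold in: 2006, 2017, 2023 — 3.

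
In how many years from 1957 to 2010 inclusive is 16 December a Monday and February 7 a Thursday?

Check each year's weekday for 16 December and February 7:
  1957: Mon/Thu ✓  1958: Tue/Fri  1959: Wed/Sat  1960: Fri/Sun  1961: Sat/Tue  1962: Sun/Wed  1963: Mon/Thu ✓  1964: Wed/Fri  1965: Thu/Sun  1966: Fri/Mon  1967: Sat/Tue  1968: Mon/Wed  1969: Tue/Fri  1970: Wed/Sat  …(26 more)…  1997: Tue/Fri  1998: Wed/Sat  1999: Thu/Sun  2000: Sat/Mon  2001: Sun/Wed  2002: Mon/Thu ✓  2003: Tue/Fri  2004: Thu/Sat  2005: Fri/Mon  2006: Sat/Tue  2007: Sun/Wed  2008: Tue/Thu  2009: Wed/Sat  2010: Thu/Sun
Both conditions hold in: 1957, 1963, 1974, 1985, 1991, 2002 — 6.

6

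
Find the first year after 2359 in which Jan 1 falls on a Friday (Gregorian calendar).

Jan 1 advances by 2 weekdays after a leap year and by 1 after a common year.
2359: Jan 1 is Thursday.
2360: Friday (leap)
2360 begins on a Friday

2360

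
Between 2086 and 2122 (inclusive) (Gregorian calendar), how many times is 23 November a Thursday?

Track 23 November's weekday year by year (advancing +1, or +2 across a Feb 29):
  2086: Sat  2087: Sun (+1)  2088: Tue (+2)  2089: Wed (+1)  2090: Thu (+1) ✓
  2091: Fri (+1)  2092: Sun (+2)  2093: Mon (+1)  2094: Tue (+1)  2095: Wed (+1)
  2096: Fri (+2)  2097: Sat (+1)  2098: Sun (+1)  2099: Mon (+1)  … (9 more years) …
  2109: Sat (+1)  2110: Sun (+1)  2111: Mon (+1)  2112: Wed (+2)  2113: Thu (+1) ✓
  2114: Fri (+1)  2115: Sat (+1)  2116: Mon (+2)  2117: Tue (+1)  2118: Wed (+1)
  2119: Thu (+1) ✓  2120: Sat (+2)  2121: Sun (+1)  2122: Mon (+1)
Thursday years: 2090, 2102, 2113, 2119 — 4 in total.

4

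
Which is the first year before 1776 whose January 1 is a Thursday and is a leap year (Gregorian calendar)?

1756

Jan 1 advances by 2 weekdays after a leap year and by 1 after a common year.
1776: Jan 1 is Monday (leap).
1775: Sunday
1774: Saturday
1773: Friday
1772: Wednesday (leap)
1771: Tuesday
1770: Monday
1769: Sunday
1768: Friday (leap)
1767: Thursday
1766: Wednesday
1765: Tuesday
1764: Sunday (leap)
1763: Saturday
1762: Friday
1761: Thursday
1760: Tuesday (leap)
1759: Monday
1758: Sunday
1757: Saturday
1756: Thursday (leap)
1756 begins on a Thursday and is a leap year.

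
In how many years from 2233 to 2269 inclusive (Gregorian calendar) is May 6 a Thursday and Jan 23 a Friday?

Check each year's weekday for May 6 and Jan 23:
  2233: Mon/Wed  2234: Tue/Thu  2235: Wed/Fri  2236: Fri/Sat  2237: Sat/Mon  2238: Sun/Tue  2239: Mon/Wed  2240: Wed/Thu  2241: Thu/Sat  2242: Fri/Sun  2243: Sat/Mon  2244: Mon/Tue  2245: Tue/Thu  2246: Wed/Fri  …(9 more)…  2256: Tue/Wed  2257: Wed/Fri  2258: Thu/Sat  2259: Fri/Sun  2260: Sun/Mon  2261: Mon/Wed  2262: Tue/Thu  2263: Wed/Fri  2264: Fri/Sat  2265: Sat/Mon  2266: Sun/Tue  2267: Mon/Wed  2268: Wed/Thu  2269: Thu/Sat
Both conditions hold in: 2252 — 1.

1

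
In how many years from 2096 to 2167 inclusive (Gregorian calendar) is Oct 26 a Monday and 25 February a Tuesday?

2

Check each year's weekday for Oct 26 and 25 February:
  2096: Fri/Sat  2097: Sat/Mon  2098: Sun/Tue  2099: Mon/Wed  2100: Tue/Thu  2101: Wed/Fri  2102: Thu/Sat  2103: Fri/Sun  2104: Sun/Mon  2105: Mon/Wed  2106: Tue/Thu  2107: Wed/Fri  2108: Fri/Sat  2109: Sat/Mon  …(44 more)…  2154: Sat/Mon  2155: Sun/Tue  2156: Tue/Wed  2157: Wed/Fri  2158: Thu/Sat  2159: Fri/Sun  2160: Sun/Mon  2161: Mon/Wed  2162: Tue/Thu  2163: Wed/Fri  2164: Fri/Sat  2165: Sat/Mon  2166: Sun/Tue  2167: Mon/Wed
Both conditions hold in: 2116, 2144 — 2.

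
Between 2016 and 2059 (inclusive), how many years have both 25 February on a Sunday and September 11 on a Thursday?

0

Check each year's weekday for 25 February and September 11:
  2016: Thu/Sun  2017: Sat/Mon  2018: Sun/Tue  2019: Mon/Wed  2020: Tue/Fri  2021: Thu/Sat  2022: Fri/Sun  2023: Sat/Mon  2024: Sun/Wed  2025: Tue/Thu  2026: Wed/Fri  2027: Thu/Sat  2028: Fri/Mon  2029: Sun/Tue  …(16 more)…  2046: Sun/Tue  2047: Mon/Wed  2048: Tue/Fri  2049: Thu/Sat  2050: Fri/Sun  2051: Sat/Mon  2052: Sun/Wed  2053: Tue/Thu  2054: Wed/Fri  2055: Thu/Sat  2056: Fri/Mon  2057: Sun/Tue  2058: Mon/Wed  2059: Tue/Thu
Both conditions hold in: no year — 0.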